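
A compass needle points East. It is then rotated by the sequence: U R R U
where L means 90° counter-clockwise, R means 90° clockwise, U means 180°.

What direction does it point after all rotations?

Start: East
  U (U-turn (180°)) -> West
  R (right (90° clockwise)) -> North
  R (right (90° clockwise)) -> East
  U (U-turn (180°)) -> West
Final: West

Answer: Final heading: West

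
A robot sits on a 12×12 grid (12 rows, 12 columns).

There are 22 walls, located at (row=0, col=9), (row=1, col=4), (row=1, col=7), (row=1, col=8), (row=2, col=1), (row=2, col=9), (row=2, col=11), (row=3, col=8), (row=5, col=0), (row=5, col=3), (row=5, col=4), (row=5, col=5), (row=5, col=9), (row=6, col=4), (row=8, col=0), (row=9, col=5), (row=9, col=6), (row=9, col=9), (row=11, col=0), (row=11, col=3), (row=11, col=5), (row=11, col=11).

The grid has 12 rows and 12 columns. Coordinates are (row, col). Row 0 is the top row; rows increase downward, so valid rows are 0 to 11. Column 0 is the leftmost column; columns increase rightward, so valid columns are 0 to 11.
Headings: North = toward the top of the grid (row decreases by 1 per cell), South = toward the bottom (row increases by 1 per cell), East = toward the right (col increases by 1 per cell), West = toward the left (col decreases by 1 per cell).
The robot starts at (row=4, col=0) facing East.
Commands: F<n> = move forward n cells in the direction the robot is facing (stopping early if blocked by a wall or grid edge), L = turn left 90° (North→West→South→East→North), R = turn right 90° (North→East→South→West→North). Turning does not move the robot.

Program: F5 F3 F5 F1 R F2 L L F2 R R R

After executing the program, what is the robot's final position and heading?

Answer: Final position: (row=4, col=11), facing West

Derivation:
Start: (row=4, col=0), facing East
  F5: move forward 5, now at (row=4, col=5)
  F3: move forward 3, now at (row=4, col=8)
  F5: move forward 3/5 (blocked), now at (row=4, col=11)
  F1: move forward 0/1 (blocked), now at (row=4, col=11)
  R: turn right, now facing South
  F2: move forward 2, now at (row=6, col=11)
  L: turn left, now facing East
  L: turn left, now facing North
  F2: move forward 2, now at (row=4, col=11)
  R: turn right, now facing East
  R: turn right, now facing South
  R: turn right, now facing West
Final: (row=4, col=11), facing West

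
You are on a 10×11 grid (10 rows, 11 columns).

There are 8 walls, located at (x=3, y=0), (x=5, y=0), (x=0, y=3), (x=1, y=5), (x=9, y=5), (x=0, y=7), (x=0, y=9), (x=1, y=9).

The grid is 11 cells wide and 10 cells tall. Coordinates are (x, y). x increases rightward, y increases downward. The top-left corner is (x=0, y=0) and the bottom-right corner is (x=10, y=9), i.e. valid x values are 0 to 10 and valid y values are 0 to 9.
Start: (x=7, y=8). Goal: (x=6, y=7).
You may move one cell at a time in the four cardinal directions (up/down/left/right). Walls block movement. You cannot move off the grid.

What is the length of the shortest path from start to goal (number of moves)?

Answer: Shortest path length: 2

Derivation:
BFS from (x=7, y=8) until reaching (x=6, y=7):
  Distance 0: (x=7, y=8)
  Distance 1: (x=7, y=7), (x=6, y=8), (x=8, y=8), (x=7, y=9)
  Distance 2: (x=7, y=6), (x=6, y=7), (x=8, y=7), (x=5, y=8), (x=9, y=8), (x=6, y=9), (x=8, y=9)  <- goal reached here
One shortest path (2 moves): (x=7, y=8) -> (x=6, y=8) -> (x=6, y=7)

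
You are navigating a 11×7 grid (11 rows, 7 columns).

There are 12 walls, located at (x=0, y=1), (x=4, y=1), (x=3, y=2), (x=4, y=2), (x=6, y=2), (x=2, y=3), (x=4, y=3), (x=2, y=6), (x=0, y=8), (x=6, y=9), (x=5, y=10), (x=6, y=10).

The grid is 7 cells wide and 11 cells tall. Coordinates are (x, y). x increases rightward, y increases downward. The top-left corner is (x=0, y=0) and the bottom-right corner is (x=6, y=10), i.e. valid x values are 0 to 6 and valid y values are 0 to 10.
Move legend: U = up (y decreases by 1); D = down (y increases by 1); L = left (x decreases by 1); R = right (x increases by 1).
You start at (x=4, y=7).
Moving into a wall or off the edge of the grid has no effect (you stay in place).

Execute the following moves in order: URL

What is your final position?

Start: (x=4, y=7)
  U (up): (x=4, y=7) -> (x=4, y=6)
  R (right): (x=4, y=6) -> (x=5, y=6)
  L (left): (x=5, y=6) -> (x=4, y=6)
Final: (x=4, y=6)

Answer: Final position: (x=4, y=6)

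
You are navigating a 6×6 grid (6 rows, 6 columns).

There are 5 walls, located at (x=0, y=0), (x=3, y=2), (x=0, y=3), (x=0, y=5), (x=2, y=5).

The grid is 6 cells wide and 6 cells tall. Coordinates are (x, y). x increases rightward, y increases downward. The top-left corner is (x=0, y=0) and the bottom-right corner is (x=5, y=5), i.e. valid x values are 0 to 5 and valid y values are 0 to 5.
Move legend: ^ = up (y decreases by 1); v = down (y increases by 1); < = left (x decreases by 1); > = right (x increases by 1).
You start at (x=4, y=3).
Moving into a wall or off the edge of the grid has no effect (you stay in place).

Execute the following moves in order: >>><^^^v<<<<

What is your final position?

Start: (x=4, y=3)
  > (right): (x=4, y=3) -> (x=5, y=3)
  > (right): blocked, stay at (x=5, y=3)
  > (right): blocked, stay at (x=5, y=3)
  < (left): (x=5, y=3) -> (x=4, y=3)
  ^ (up): (x=4, y=3) -> (x=4, y=2)
  ^ (up): (x=4, y=2) -> (x=4, y=1)
  ^ (up): (x=4, y=1) -> (x=4, y=0)
  v (down): (x=4, y=0) -> (x=4, y=1)
  < (left): (x=4, y=1) -> (x=3, y=1)
  < (left): (x=3, y=1) -> (x=2, y=1)
  < (left): (x=2, y=1) -> (x=1, y=1)
  < (left): (x=1, y=1) -> (x=0, y=1)
Final: (x=0, y=1)

Answer: Final position: (x=0, y=1)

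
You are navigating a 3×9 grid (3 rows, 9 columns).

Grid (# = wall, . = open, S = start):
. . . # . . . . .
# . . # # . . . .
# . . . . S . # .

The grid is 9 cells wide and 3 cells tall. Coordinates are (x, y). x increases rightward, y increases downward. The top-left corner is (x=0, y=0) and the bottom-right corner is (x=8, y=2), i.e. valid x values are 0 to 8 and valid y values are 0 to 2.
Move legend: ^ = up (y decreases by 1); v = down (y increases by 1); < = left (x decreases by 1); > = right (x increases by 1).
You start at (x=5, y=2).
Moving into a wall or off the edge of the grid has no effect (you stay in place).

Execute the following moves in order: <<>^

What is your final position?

Start: (x=5, y=2)
  < (left): (x=5, y=2) -> (x=4, y=2)
  < (left): (x=4, y=2) -> (x=3, y=2)
  > (right): (x=3, y=2) -> (x=4, y=2)
  ^ (up): blocked, stay at (x=4, y=2)
Final: (x=4, y=2)

Answer: Final position: (x=4, y=2)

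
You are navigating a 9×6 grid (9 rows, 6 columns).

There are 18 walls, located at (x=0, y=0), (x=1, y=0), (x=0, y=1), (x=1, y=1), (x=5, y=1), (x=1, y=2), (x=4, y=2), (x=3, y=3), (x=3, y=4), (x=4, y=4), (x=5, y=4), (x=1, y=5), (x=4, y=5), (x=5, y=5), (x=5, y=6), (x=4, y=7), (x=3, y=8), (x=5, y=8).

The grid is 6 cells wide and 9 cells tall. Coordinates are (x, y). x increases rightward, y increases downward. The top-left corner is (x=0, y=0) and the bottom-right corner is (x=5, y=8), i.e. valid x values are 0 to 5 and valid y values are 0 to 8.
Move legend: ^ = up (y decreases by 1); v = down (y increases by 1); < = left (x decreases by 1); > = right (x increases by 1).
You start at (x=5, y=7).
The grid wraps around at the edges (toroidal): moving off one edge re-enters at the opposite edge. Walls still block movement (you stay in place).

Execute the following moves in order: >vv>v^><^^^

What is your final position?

Start: (x=5, y=7)
  > (right): (x=5, y=7) -> (x=0, y=7)
  v (down): (x=0, y=7) -> (x=0, y=8)
  v (down): blocked, stay at (x=0, y=8)
  > (right): (x=0, y=8) -> (x=1, y=8)
  v (down): blocked, stay at (x=1, y=8)
  ^ (up): (x=1, y=8) -> (x=1, y=7)
  > (right): (x=1, y=7) -> (x=2, y=7)
  < (left): (x=2, y=7) -> (x=1, y=7)
  ^ (up): (x=1, y=7) -> (x=1, y=6)
  ^ (up): blocked, stay at (x=1, y=6)
  ^ (up): blocked, stay at (x=1, y=6)
Final: (x=1, y=6)

Answer: Final position: (x=1, y=6)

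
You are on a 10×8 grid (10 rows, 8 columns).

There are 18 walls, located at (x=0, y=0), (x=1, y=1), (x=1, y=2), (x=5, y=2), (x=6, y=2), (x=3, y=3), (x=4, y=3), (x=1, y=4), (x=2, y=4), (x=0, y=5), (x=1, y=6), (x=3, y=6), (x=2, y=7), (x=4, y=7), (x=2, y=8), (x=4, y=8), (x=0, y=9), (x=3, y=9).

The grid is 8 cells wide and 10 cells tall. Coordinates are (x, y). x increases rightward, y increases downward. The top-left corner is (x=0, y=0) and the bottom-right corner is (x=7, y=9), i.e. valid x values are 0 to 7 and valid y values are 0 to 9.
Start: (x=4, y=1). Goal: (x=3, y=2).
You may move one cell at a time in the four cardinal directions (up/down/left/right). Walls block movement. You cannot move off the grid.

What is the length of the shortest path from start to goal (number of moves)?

Answer: Shortest path length: 2

Derivation:
BFS from (x=4, y=1) until reaching (x=3, y=2):
  Distance 0: (x=4, y=1)
  Distance 1: (x=4, y=0), (x=3, y=1), (x=5, y=1), (x=4, y=2)
  Distance 2: (x=3, y=0), (x=5, y=0), (x=2, y=1), (x=6, y=1), (x=3, y=2)  <- goal reached here
One shortest path (2 moves): (x=4, y=1) -> (x=3, y=1) -> (x=3, y=2)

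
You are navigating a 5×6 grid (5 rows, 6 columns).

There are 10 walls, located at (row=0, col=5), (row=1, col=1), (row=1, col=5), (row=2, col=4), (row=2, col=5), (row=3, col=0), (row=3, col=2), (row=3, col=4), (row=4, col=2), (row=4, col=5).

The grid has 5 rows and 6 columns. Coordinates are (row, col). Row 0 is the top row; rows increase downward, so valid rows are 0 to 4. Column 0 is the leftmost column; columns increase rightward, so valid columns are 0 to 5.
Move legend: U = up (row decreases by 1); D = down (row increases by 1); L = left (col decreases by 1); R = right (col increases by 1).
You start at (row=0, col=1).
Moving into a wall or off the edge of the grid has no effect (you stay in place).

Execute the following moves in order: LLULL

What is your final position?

Start: (row=0, col=1)
  L (left): (row=0, col=1) -> (row=0, col=0)
  L (left): blocked, stay at (row=0, col=0)
  U (up): blocked, stay at (row=0, col=0)
  L (left): blocked, stay at (row=0, col=0)
  L (left): blocked, stay at (row=0, col=0)
Final: (row=0, col=0)

Answer: Final position: (row=0, col=0)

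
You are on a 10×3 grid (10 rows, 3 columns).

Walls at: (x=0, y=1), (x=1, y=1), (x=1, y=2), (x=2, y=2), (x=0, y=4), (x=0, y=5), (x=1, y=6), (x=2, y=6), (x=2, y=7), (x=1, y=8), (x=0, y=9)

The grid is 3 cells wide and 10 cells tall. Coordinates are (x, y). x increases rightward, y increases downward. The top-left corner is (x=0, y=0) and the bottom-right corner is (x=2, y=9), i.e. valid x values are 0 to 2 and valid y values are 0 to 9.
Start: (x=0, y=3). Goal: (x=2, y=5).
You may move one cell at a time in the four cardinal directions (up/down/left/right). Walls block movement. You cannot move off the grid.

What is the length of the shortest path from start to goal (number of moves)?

BFS from (x=0, y=3) until reaching (x=2, y=5):
  Distance 0: (x=0, y=3)
  Distance 1: (x=0, y=2), (x=1, y=3)
  Distance 2: (x=2, y=3), (x=1, y=4)
  Distance 3: (x=2, y=4), (x=1, y=5)
  Distance 4: (x=2, y=5)  <- goal reached here
One shortest path (4 moves): (x=0, y=3) -> (x=1, y=3) -> (x=2, y=3) -> (x=2, y=4) -> (x=2, y=5)

Answer: Shortest path length: 4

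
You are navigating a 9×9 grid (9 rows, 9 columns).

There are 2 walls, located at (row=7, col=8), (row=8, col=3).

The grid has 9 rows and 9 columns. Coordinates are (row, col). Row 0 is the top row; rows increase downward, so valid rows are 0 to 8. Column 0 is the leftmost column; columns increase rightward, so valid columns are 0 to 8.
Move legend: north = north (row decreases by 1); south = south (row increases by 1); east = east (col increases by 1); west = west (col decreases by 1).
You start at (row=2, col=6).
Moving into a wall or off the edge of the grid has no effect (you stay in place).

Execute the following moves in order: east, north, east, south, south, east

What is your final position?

Start: (row=2, col=6)
  east (east): (row=2, col=6) -> (row=2, col=7)
  north (north): (row=2, col=7) -> (row=1, col=7)
  east (east): (row=1, col=7) -> (row=1, col=8)
  south (south): (row=1, col=8) -> (row=2, col=8)
  south (south): (row=2, col=8) -> (row=3, col=8)
  east (east): blocked, stay at (row=3, col=8)
Final: (row=3, col=8)

Answer: Final position: (row=3, col=8)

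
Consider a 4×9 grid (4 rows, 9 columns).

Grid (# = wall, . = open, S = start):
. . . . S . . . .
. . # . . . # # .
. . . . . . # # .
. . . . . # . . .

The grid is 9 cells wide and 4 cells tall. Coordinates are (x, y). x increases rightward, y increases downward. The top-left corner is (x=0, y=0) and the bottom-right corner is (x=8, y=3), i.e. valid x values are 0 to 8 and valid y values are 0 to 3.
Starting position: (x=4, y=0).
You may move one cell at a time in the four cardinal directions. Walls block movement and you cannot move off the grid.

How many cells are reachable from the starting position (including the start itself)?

Answer: Reachable cells: 30

Derivation:
BFS flood-fill from (x=4, y=0):
  Distance 0: (x=4, y=0)
  Distance 1: (x=3, y=0), (x=5, y=0), (x=4, y=1)
  Distance 2: (x=2, y=0), (x=6, y=0), (x=3, y=1), (x=5, y=1), (x=4, y=2)
  Distance 3: (x=1, y=0), (x=7, y=0), (x=3, y=2), (x=5, y=2), (x=4, y=3)
  Distance 4: (x=0, y=0), (x=8, y=0), (x=1, y=1), (x=2, y=2), (x=3, y=3)
  Distance 5: (x=0, y=1), (x=8, y=1), (x=1, y=2), (x=2, y=3)
  Distance 6: (x=0, y=2), (x=8, y=2), (x=1, y=3)
  Distance 7: (x=0, y=3), (x=8, y=3)
  Distance 8: (x=7, y=3)
  Distance 9: (x=6, y=3)
Total reachable: 30 (grid has 30 open cells total)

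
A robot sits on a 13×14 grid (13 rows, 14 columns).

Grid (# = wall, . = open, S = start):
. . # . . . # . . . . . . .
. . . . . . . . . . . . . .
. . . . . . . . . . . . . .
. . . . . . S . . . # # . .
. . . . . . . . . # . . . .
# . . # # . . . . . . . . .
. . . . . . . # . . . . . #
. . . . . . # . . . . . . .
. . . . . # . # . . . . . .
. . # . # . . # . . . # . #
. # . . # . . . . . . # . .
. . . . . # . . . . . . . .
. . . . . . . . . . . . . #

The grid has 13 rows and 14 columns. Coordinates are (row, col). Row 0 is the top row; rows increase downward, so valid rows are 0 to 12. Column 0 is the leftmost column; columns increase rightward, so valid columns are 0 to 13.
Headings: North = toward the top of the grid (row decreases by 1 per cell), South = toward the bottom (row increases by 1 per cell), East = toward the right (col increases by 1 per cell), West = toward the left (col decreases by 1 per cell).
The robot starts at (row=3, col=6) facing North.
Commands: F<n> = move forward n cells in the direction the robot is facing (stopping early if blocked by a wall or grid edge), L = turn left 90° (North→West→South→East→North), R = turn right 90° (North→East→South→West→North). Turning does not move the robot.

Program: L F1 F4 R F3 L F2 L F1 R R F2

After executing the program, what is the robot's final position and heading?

Start: (row=3, col=6), facing North
  L: turn left, now facing West
  F1: move forward 1, now at (row=3, col=5)
  F4: move forward 4, now at (row=3, col=1)
  R: turn right, now facing North
  F3: move forward 3, now at (row=0, col=1)
  L: turn left, now facing West
  F2: move forward 1/2 (blocked), now at (row=0, col=0)
  L: turn left, now facing South
  F1: move forward 1, now at (row=1, col=0)
  R: turn right, now facing West
  R: turn right, now facing North
  F2: move forward 1/2 (blocked), now at (row=0, col=0)
Final: (row=0, col=0), facing North

Answer: Final position: (row=0, col=0), facing North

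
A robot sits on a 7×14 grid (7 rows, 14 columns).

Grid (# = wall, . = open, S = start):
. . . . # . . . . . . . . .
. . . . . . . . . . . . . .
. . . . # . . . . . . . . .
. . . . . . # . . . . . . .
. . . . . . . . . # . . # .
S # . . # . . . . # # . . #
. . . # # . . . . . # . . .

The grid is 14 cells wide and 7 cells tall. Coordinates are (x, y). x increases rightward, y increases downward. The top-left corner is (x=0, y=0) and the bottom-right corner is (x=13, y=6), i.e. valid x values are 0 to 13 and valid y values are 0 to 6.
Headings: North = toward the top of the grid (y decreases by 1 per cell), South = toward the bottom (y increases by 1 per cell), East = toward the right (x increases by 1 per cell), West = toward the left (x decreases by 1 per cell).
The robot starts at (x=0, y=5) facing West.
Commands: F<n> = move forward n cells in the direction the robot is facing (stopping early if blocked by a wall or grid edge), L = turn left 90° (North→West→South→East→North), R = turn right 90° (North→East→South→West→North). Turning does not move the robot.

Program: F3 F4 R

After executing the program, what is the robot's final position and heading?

Answer: Final position: (x=0, y=5), facing North

Derivation:
Start: (x=0, y=5), facing West
  F3: move forward 0/3 (blocked), now at (x=0, y=5)
  F4: move forward 0/4 (blocked), now at (x=0, y=5)
  R: turn right, now facing North
Final: (x=0, y=5), facing North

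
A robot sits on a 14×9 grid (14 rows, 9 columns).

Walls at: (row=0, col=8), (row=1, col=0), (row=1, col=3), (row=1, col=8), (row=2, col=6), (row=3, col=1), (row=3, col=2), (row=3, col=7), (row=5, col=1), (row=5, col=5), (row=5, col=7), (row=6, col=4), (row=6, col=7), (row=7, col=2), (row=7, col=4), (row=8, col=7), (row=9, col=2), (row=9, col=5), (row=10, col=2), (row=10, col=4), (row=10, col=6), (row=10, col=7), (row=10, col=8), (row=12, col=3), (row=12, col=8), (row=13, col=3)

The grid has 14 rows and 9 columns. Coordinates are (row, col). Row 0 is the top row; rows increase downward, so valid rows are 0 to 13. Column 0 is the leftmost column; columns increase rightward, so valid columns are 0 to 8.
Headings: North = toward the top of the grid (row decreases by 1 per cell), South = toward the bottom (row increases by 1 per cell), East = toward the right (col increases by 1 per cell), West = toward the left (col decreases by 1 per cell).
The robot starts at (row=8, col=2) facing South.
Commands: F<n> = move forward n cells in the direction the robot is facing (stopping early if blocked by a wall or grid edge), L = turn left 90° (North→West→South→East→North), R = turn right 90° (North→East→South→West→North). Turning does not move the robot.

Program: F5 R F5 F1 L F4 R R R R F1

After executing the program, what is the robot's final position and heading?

Start: (row=8, col=2), facing South
  F5: move forward 0/5 (blocked), now at (row=8, col=2)
  R: turn right, now facing West
  F5: move forward 2/5 (blocked), now at (row=8, col=0)
  F1: move forward 0/1 (blocked), now at (row=8, col=0)
  L: turn left, now facing South
  F4: move forward 4, now at (row=12, col=0)
  R: turn right, now facing West
  R: turn right, now facing North
  R: turn right, now facing East
  R: turn right, now facing South
  F1: move forward 1, now at (row=13, col=0)
Final: (row=13, col=0), facing South

Answer: Final position: (row=13, col=0), facing South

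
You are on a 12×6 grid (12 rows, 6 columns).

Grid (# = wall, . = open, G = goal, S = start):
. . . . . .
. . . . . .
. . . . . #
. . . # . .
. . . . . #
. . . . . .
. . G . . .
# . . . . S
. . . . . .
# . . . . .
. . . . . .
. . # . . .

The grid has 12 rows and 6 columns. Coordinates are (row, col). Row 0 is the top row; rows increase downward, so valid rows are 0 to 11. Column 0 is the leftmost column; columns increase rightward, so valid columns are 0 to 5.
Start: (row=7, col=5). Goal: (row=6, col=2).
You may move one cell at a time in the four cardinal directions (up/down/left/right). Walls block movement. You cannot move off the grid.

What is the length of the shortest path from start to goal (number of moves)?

Answer: Shortest path length: 4

Derivation:
BFS from (row=7, col=5) until reaching (row=6, col=2):
  Distance 0: (row=7, col=5)
  Distance 1: (row=6, col=5), (row=7, col=4), (row=8, col=5)
  Distance 2: (row=5, col=5), (row=6, col=4), (row=7, col=3), (row=8, col=4), (row=9, col=5)
  Distance 3: (row=5, col=4), (row=6, col=3), (row=7, col=2), (row=8, col=3), (row=9, col=4), (row=10, col=5)
  Distance 4: (row=4, col=4), (row=5, col=3), (row=6, col=2), (row=7, col=1), (row=8, col=2), (row=9, col=3), (row=10, col=4), (row=11, col=5)  <- goal reached here
One shortest path (4 moves): (row=7, col=5) -> (row=7, col=4) -> (row=7, col=3) -> (row=7, col=2) -> (row=6, col=2)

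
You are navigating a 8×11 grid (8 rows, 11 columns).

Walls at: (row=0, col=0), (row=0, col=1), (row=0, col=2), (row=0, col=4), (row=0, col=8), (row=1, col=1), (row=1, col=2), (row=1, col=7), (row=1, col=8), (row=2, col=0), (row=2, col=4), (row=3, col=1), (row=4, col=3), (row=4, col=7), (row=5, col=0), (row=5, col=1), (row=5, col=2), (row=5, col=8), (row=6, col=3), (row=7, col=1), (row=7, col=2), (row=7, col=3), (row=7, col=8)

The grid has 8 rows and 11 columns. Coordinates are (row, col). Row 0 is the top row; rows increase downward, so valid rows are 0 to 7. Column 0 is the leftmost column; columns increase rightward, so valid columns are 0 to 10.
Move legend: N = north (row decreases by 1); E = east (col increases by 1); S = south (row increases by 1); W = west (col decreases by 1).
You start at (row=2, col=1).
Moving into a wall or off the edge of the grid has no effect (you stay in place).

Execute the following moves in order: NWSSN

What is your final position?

Answer: Final position: (row=2, col=1)

Derivation:
Start: (row=2, col=1)
  N (north): blocked, stay at (row=2, col=1)
  W (west): blocked, stay at (row=2, col=1)
  S (south): blocked, stay at (row=2, col=1)
  S (south): blocked, stay at (row=2, col=1)
  N (north): blocked, stay at (row=2, col=1)
Final: (row=2, col=1)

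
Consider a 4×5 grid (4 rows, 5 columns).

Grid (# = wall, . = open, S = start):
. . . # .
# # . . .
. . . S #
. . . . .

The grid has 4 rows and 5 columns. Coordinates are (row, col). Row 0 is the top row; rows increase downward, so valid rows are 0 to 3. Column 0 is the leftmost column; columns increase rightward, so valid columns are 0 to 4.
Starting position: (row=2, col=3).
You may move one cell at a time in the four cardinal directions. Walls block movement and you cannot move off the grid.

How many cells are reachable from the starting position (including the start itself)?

BFS flood-fill from (row=2, col=3):
  Distance 0: (row=2, col=3)
  Distance 1: (row=1, col=3), (row=2, col=2), (row=3, col=3)
  Distance 2: (row=1, col=2), (row=1, col=4), (row=2, col=1), (row=3, col=2), (row=3, col=4)
  Distance 3: (row=0, col=2), (row=0, col=4), (row=2, col=0), (row=3, col=1)
  Distance 4: (row=0, col=1), (row=3, col=0)
  Distance 5: (row=0, col=0)
Total reachable: 16 (grid has 16 open cells total)

Answer: Reachable cells: 16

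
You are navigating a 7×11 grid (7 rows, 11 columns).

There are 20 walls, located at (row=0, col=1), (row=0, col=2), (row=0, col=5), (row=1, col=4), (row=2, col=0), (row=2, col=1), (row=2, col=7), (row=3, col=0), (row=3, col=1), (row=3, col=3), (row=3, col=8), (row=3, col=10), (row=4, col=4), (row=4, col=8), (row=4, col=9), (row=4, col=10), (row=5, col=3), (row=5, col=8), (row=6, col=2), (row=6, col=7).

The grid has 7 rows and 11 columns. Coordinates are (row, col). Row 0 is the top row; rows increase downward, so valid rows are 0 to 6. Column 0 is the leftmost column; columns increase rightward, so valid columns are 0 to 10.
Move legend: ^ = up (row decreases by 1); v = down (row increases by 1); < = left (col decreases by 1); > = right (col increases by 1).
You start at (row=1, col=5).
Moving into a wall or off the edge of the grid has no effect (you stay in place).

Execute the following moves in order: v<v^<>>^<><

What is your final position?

Answer: Final position: (row=1, col=5)

Derivation:
Start: (row=1, col=5)
  v (down): (row=1, col=5) -> (row=2, col=5)
  < (left): (row=2, col=5) -> (row=2, col=4)
  v (down): (row=2, col=4) -> (row=3, col=4)
  ^ (up): (row=3, col=4) -> (row=2, col=4)
  < (left): (row=2, col=4) -> (row=2, col=3)
  > (right): (row=2, col=3) -> (row=2, col=4)
  > (right): (row=2, col=4) -> (row=2, col=5)
  ^ (up): (row=2, col=5) -> (row=1, col=5)
  < (left): blocked, stay at (row=1, col=5)
  > (right): (row=1, col=5) -> (row=1, col=6)
  < (left): (row=1, col=6) -> (row=1, col=5)
Final: (row=1, col=5)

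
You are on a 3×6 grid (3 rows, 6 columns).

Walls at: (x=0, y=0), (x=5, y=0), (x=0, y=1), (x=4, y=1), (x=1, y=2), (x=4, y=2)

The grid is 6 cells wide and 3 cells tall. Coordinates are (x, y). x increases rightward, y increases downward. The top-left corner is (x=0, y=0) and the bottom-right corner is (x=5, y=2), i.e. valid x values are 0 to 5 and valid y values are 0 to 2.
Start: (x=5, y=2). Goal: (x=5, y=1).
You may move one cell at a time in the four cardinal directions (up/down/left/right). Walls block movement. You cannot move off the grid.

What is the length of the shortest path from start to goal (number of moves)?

Answer: Shortest path length: 1

Derivation:
BFS from (x=5, y=2) until reaching (x=5, y=1):
  Distance 0: (x=5, y=2)
  Distance 1: (x=5, y=1)  <- goal reached here
One shortest path (1 moves): (x=5, y=2) -> (x=5, y=1)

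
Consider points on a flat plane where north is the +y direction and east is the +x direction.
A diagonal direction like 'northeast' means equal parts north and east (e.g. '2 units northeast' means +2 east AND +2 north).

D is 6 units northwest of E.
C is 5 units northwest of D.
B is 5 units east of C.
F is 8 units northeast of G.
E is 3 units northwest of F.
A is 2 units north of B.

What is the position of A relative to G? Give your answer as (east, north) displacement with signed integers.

Place G at the origin (east=0, north=0).
  F is 8 units northeast of G: delta (east=+8, north=+8); F at (east=8, north=8).
  E is 3 units northwest of F: delta (east=-3, north=+3); E at (east=5, north=11).
  D is 6 units northwest of E: delta (east=-6, north=+6); D at (east=-1, north=17).
  C is 5 units northwest of D: delta (east=-5, north=+5); C at (east=-6, north=22).
  B is 5 units east of C: delta (east=+5, north=+0); B at (east=-1, north=22).
  A is 2 units north of B: delta (east=+0, north=+2); A at (east=-1, north=24).
Therefore A relative to G: (east=-1, north=24).

Answer: A is at (east=-1, north=24) relative to G.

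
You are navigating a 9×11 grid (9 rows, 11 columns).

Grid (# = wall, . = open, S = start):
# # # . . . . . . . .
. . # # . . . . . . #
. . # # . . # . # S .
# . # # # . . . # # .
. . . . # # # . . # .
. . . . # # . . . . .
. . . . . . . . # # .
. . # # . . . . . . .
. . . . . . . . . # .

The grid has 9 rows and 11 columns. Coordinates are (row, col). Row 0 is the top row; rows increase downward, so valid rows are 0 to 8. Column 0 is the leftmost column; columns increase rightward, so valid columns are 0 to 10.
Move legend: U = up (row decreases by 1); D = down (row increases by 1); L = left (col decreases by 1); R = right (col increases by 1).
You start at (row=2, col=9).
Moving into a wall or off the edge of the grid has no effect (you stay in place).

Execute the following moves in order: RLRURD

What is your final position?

Answer: Final position: (row=3, col=10)

Derivation:
Start: (row=2, col=9)
  R (right): (row=2, col=9) -> (row=2, col=10)
  L (left): (row=2, col=10) -> (row=2, col=9)
  R (right): (row=2, col=9) -> (row=2, col=10)
  U (up): blocked, stay at (row=2, col=10)
  R (right): blocked, stay at (row=2, col=10)
  D (down): (row=2, col=10) -> (row=3, col=10)
Final: (row=3, col=10)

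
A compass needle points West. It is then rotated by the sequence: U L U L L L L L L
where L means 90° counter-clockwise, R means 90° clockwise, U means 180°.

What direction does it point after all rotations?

Answer: Final heading: North

Derivation:
Start: West
  U (U-turn (180°)) -> East
  L (left (90° counter-clockwise)) -> North
  U (U-turn (180°)) -> South
  L (left (90° counter-clockwise)) -> East
  L (left (90° counter-clockwise)) -> North
  L (left (90° counter-clockwise)) -> West
  L (left (90° counter-clockwise)) -> South
  L (left (90° counter-clockwise)) -> East
  L (left (90° counter-clockwise)) -> North
Final: North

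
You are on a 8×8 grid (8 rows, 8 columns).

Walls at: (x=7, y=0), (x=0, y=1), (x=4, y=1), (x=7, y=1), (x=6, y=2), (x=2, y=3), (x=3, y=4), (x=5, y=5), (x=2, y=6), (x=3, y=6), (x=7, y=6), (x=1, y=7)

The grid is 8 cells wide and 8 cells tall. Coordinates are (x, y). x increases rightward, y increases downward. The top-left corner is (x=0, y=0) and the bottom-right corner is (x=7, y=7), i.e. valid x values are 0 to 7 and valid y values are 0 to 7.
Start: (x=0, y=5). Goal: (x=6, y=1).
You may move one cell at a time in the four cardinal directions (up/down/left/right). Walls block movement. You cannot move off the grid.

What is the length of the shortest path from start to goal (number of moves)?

Answer: Shortest path length: 10

Derivation:
BFS from (x=0, y=5) until reaching (x=6, y=1):
  Distance 0: (x=0, y=5)
  Distance 1: (x=0, y=4), (x=1, y=5), (x=0, y=6)
  Distance 2: (x=0, y=3), (x=1, y=4), (x=2, y=5), (x=1, y=6), (x=0, y=7)
  Distance 3: (x=0, y=2), (x=1, y=3), (x=2, y=4), (x=3, y=5)
  Distance 4: (x=1, y=2), (x=4, y=5)
  Distance 5: (x=1, y=1), (x=2, y=2), (x=4, y=4), (x=4, y=6)
  Distance 6: (x=1, y=0), (x=2, y=1), (x=3, y=2), (x=4, y=3), (x=5, y=4), (x=5, y=6), (x=4, y=7)
  Distance 7: (x=0, y=0), (x=2, y=0), (x=3, y=1), (x=4, y=2), (x=3, y=3), (x=5, y=3), (x=6, y=4), (x=6, y=6), (x=3, y=7), (x=5, y=7)
  Distance 8: (x=3, y=0), (x=5, y=2), (x=6, y=3), (x=7, y=4), (x=6, y=5), (x=2, y=7), (x=6, y=7)
  Distance 9: (x=4, y=0), (x=5, y=1), (x=7, y=3), (x=7, y=5), (x=7, y=7)
  Distance 10: (x=5, y=0), (x=6, y=1), (x=7, y=2)  <- goal reached here
One shortest path (10 moves): (x=0, y=5) -> (x=1, y=5) -> (x=2, y=5) -> (x=3, y=5) -> (x=4, y=5) -> (x=4, y=4) -> (x=5, y=4) -> (x=5, y=3) -> (x=5, y=2) -> (x=5, y=1) -> (x=6, y=1)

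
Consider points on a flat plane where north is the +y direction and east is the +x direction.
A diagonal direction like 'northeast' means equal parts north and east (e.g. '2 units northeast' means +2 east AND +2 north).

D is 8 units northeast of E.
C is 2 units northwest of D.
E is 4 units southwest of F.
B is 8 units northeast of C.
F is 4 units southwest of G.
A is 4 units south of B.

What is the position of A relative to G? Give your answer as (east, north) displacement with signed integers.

Answer: A is at (east=6, north=6) relative to G.

Derivation:
Place G at the origin (east=0, north=0).
  F is 4 units southwest of G: delta (east=-4, north=-4); F at (east=-4, north=-4).
  E is 4 units southwest of F: delta (east=-4, north=-4); E at (east=-8, north=-8).
  D is 8 units northeast of E: delta (east=+8, north=+8); D at (east=0, north=0).
  C is 2 units northwest of D: delta (east=-2, north=+2); C at (east=-2, north=2).
  B is 8 units northeast of C: delta (east=+8, north=+8); B at (east=6, north=10).
  A is 4 units south of B: delta (east=+0, north=-4); A at (east=6, north=6).
Therefore A relative to G: (east=6, north=6).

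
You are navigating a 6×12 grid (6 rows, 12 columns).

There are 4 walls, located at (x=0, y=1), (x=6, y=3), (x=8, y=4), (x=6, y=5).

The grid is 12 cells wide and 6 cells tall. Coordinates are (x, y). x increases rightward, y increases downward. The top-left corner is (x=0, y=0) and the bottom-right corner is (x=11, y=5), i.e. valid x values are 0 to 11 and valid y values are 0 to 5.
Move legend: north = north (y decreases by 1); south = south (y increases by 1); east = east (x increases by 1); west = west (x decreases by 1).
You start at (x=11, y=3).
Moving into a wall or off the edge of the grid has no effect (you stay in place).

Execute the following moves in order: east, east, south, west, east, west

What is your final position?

Answer: Final position: (x=10, y=4)

Derivation:
Start: (x=11, y=3)
  east (east): blocked, stay at (x=11, y=3)
  east (east): blocked, stay at (x=11, y=3)
  south (south): (x=11, y=3) -> (x=11, y=4)
  west (west): (x=11, y=4) -> (x=10, y=4)
  east (east): (x=10, y=4) -> (x=11, y=4)
  west (west): (x=11, y=4) -> (x=10, y=4)
Final: (x=10, y=4)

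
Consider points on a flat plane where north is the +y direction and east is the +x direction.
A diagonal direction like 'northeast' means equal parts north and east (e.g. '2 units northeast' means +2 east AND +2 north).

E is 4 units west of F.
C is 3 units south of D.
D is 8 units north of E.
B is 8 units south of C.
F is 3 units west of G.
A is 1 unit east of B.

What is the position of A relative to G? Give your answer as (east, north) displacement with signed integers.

Place G at the origin (east=0, north=0).
  F is 3 units west of G: delta (east=-3, north=+0); F at (east=-3, north=0).
  E is 4 units west of F: delta (east=-4, north=+0); E at (east=-7, north=0).
  D is 8 units north of E: delta (east=+0, north=+8); D at (east=-7, north=8).
  C is 3 units south of D: delta (east=+0, north=-3); C at (east=-7, north=5).
  B is 8 units south of C: delta (east=+0, north=-8); B at (east=-7, north=-3).
  A is 1 unit east of B: delta (east=+1, north=+0); A at (east=-6, north=-3).
Therefore A relative to G: (east=-6, north=-3).

Answer: A is at (east=-6, north=-3) relative to G.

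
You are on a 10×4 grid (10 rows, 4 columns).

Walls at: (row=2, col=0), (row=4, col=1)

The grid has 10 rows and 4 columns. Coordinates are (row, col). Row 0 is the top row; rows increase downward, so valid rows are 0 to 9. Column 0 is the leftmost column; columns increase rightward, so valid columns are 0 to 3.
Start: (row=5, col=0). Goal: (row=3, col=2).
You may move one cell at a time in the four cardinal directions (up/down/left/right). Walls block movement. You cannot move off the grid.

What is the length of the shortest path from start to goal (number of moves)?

BFS from (row=5, col=0) until reaching (row=3, col=2):
  Distance 0: (row=5, col=0)
  Distance 1: (row=4, col=0), (row=5, col=1), (row=6, col=0)
  Distance 2: (row=3, col=0), (row=5, col=2), (row=6, col=1), (row=7, col=0)
  Distance 3: (row=3, col=1), (row=4, col=2), (row=5, col=3), (row=6, col=2), (row=7, col=1), (row=8, col=0)
  Distance 4: (row=2, col=1), (row=3, col=2), (row=4, col=3), (row=6, col=3), (row=7, col=2), (row=8, col=1), (row=9, col=0)  <- goal reached here
One shortest path (4 moves): (row=5, col=0) -> (row=5, col=1) -> (row=5, col=2) -> (row=4, col=2) -> (row=3, col=2)

Answer: Shortest path length: 4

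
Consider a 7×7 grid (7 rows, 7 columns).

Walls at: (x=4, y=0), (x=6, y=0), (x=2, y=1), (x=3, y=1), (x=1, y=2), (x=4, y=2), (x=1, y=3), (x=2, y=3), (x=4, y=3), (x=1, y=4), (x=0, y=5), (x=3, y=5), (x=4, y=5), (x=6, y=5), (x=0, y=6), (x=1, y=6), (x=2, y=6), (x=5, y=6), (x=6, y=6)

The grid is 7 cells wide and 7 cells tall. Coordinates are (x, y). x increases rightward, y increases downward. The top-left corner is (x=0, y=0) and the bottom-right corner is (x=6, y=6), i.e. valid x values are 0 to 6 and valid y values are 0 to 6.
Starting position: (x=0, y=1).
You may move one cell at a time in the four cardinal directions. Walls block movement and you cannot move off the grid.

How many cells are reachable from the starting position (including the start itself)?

BFS flood-fill from (x=0, y=1):
  Distance 0: (x=0, y=1)
  Distance 1: (x=0, y=0), (x=1, y=1), (x=0, y=2)
  Distance 2: (x=1, y=0), (x=0, y=3)
  Distance 3: (x=2, y=0), (x=0, y=4)
  Distance 4: (x=3, y=0)
Total reachable: 9 (grid has 30 open cells total)

Answer: Reachable cells: 9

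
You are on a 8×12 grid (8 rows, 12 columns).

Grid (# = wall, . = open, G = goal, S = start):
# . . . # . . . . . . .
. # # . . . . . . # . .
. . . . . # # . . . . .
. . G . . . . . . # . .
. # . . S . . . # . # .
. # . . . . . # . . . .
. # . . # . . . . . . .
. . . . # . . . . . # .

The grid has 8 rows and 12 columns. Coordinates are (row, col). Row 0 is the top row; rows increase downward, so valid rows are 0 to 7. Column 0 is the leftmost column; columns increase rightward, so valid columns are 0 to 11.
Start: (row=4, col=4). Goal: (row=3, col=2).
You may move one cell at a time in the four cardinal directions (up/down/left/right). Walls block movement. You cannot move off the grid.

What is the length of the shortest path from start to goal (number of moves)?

Answer: Shortest path length: 3

Derivation:
BFS from (row=4, col=4) until reaching (row=3, col=2):
  Distance 0: (row=4, col=4)
  Distance 1: (row=3, col=4), (row=4, col=3), (row=4, col=5), (row=5, col=4)
  Distance 2: (row=2, col=4), (row=3, col=3), (row=3, col=5), (row=4, col=2), (row=4, col=6), (row=5, col=3), (row=5, col=5)
  Distance 3: (row=1, col=4), (row=2, col=3), (row=3, col=2), (row=3, col=6), (row=4, col=7), (row=5, col=2), (row=5, col=6), (row=6, col=3), (row=6, col=5)  <- goal reached here
One shortest path (3 moves): (row=4, col=4) -> (row=4, col=3) -> (row=4, col=2) -> (row=3, col=2)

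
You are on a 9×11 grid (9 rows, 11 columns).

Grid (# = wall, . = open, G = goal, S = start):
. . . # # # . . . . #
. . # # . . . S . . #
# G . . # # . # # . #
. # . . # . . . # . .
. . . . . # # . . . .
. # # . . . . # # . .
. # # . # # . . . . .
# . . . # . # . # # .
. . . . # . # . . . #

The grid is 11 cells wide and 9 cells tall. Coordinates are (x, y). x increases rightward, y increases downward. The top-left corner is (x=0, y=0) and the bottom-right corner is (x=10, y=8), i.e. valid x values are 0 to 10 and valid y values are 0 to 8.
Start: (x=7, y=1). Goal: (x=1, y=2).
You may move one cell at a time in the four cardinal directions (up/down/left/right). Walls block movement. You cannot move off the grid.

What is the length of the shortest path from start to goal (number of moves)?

BFS from (x=7, y=1) until reaching (x=1, y=2):
  Distance 0: (x=7, y=1)
  Distance 1: (x=7, y=0), (x=6, y=1), (x=8, y=1)
  Distance 2: (x=6, y=0), (x=8, y=0), (x=5, y=1), (x=9, y=1), (x=6, y=2)
  Distance 3: (x=9, y=0), (x=4, y=1), (x=9, y=2), (x=6, y=3)
  Distance 4: (x=5, y=3), (x=7, y=3), (x=9, y=3)
  Distance 5: (x=10, y=3), (x=7, y=4), (x=9, y=4)
  Distance 6: (x=8, y=4), (x=10, y=4), (x=9, y=5)
  Distance 7: (x=10, y=5), (x=9, y=6)
  Distance 8: (x=8, y=6), (x=10, y=6)
  Distance 9: (x=7, y=6), (x=10, y=7)
  Distance 10: (x=6, y=6), (x=7, y=7)
  Distance 11: (x=6, y=5), (x=7, y=8)
  Distance 12: (x=5, y=5), (x=8, y=8)
  Distance 13: (x=4, y=5), (x=9, y=8)
  Distance 14: (x=4, y=4), (x=3, y=5)
  Distance 15: (x=3, y=4), (x=3, y=6)
  Distance 16: (x=3, y=3), (x=2, y=4), (x=3, y=7)
  Distance 17: (x=3, y=2), (x=2, y=3), (x=1, y=4), (x=2, y=7), (x=3, y=8)
  Distance 18: (x=2, y=2), (x=0, y=4), (x=1, y=7), (x=2, y=8)
  Distance 19: (x=1, y=2), (x=0, y=3), (x=0, y=5), (x=1, y=8)  <- goal reached here
One shortest path (19 moves): (x=7, y=1) -> (x=8, y=1) -> (x=9, y=1) -> (x=9, y=2) -> (x=9, y=3) -> (x=9, y=4) -> (x=9, y=5) -> (x=9, y=6) -> (x=8, y=6) -> (x=7, y=6) -> (x=6, y=6) -> (x=6, y=5) -> (x=5, y=5) -> (x=4, y=5) -> (x=3, y=5) -> (x=3, y=4) -> (x=2, y=4) -> (x=2, y=3) -> (x=2, y=2) -> (x=1, y=2)

Answer: Shortest path length: 19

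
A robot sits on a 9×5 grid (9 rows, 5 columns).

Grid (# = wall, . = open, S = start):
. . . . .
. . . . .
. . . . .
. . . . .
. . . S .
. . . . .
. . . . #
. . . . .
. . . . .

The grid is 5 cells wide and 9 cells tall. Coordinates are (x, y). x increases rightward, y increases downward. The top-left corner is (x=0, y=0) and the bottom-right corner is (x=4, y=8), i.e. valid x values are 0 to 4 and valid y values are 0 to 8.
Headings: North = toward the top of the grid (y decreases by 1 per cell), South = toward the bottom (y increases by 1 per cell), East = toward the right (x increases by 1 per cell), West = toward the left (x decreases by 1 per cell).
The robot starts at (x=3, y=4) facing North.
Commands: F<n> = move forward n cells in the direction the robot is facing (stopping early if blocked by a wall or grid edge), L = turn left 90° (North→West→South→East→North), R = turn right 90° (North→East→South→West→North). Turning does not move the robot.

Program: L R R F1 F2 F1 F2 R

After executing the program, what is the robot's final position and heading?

Answer: Final position: (x=4, y=4), facing South

Derivation:
Start: (x=3, y=4), facing North
  L: turn left, now facing West
  R: turn right, now facing North
  R: turn right, now facing East
  F1: move forward 1, now at (x=4, y=4)
  F2: move forward 0/2 (blocked), now at (x=4, y=4)
  F1: move forward 0/1 (blocked), now at (x=4, y=4)
  F2: move forward 0/2 (blocked), now at (x=4, y=4)
  R: turn right, now facing South
Final: (x=4, y=4), facing South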